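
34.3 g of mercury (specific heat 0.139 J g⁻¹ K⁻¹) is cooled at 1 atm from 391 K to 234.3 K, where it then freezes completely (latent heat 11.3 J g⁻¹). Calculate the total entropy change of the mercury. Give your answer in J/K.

ΔS = -4.1 J/K

Cooling step: ΔS₁ = m c ln(T_tr/T_i) = 34.3 × 0.139 × ln(234.3/391) = -2.442 J/K.
Phase change: ΔS₂ = −mL/T_tr = −34.3 × 11.3 / 234.3 = -1.654 J/K.
ΔS_total = (-2.442) + (-1.654) = -4.1 J/K.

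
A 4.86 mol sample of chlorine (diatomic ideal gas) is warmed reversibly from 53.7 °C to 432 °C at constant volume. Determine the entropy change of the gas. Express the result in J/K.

ΔS = 77.7 J/K

In kelvin: T₁ = 326.85 K, T₂ = 705.15 K. At constant volume, ΔS = nC_V ln(T₂/T₁) with C_V = 5R/2 = 20.79 J mol⁻¹ K⁻¹.
ΔS = 4.86 × 20.79 × ln(705.15/326.85) = 77.7 J/K.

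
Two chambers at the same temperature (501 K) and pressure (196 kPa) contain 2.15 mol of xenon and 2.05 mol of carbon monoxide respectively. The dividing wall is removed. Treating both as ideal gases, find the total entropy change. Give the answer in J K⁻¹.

ΔS_mix = 24.2 J/K

Mole fractions: x_A = 2.15/4.2 = 0.512, x_B = 0.488.
ΔS_mix = −R(n_A ln x_A + n_B ln x_B) = −8.314 × (2.15 ln 0.512 + 2.05 ln 0.488) = 24.2 J/K.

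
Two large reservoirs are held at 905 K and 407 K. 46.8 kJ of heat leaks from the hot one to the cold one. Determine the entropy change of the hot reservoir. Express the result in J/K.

ΔS_hot = -51.7 J/K

The hot reservoir loses heat Q, so ΔS_hot = −Q/T_H = −46800/905 = -51.7 J/K.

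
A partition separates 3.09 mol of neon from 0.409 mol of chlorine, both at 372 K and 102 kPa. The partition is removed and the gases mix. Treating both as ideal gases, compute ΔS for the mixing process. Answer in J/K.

ΔS_mix = 10.5 J/K

Mole fractions: x_A = 3.09/3.5 = 0.883, x_B = 0.117.
ΔS_mix = −R(n_A ln x_A + n_B ln x_B) = −8.314 × (3.09 ln 0.883 + 0.409 ln 0.117) = 10.5 J/K.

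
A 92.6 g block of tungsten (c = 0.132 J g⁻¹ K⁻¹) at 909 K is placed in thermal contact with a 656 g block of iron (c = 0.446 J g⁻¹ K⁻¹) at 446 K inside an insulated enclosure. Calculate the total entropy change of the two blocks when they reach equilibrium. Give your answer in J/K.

Energy balance: T_f = (m₁c₁T₁ + m₂c₂T₂)/(m₁c₁ + m₂c₂) = 464.57 K.
ΔS₁ = m₁c₁ ln(T_f/T₁) = 12.2232 × ln(464.57/909) = -8.2047 J/K.
ΔS₂ = m₂c₂ ln(T_f/T₂) = 292.576 × ln(464.57/446) = 11.934 J/K.
ΔS_total = -8.2047 + 11.934 = 3.73 J/K.

ΔS_total = 3.73 J/K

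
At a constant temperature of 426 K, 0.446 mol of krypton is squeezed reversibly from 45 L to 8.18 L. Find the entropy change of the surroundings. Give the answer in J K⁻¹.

ΔS_surr = 6.32 J/K

For an isothermal ideal gas ΔS_gas = nR ln(V₂/V₁) = 0.446 × 8.314 × ln(8.18/45) = -6.32 J/K.
The process is reversible, so ΔS_surr = −ΔS_gas = 6.32 J/K and ΔS_universe = 0.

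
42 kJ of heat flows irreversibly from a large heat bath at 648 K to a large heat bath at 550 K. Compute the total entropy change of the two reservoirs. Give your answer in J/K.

ΔS_hot = −Q/T_H = −42000/648 = -64.81 J/K and ΔS_cold = +Q/T_C = 42000/550 = 76.36 J/K.
ΔS_total = -64.81 + 76.36 = 11.5 J/K, positive as the second law requires.

ΔS_total = 11.5 J/K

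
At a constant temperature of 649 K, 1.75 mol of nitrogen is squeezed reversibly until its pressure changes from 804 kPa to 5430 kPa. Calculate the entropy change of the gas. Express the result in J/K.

For an isothermal ideal gas ΔS_gas = nR ln(P₁/P₂) = 1.75 × 8.314 × ln(804/5430) = -27.8 J/K.

ΔS_gas = -27.8 J/K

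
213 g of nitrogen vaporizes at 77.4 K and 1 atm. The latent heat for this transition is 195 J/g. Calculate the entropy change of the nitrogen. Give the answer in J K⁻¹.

Heat absorbed by the substance: Q = mL = 213 × 195 = 41535 J.
At constant T, ΔS = Q_rev/T = 41535 / 77.4 = 537 J/K.

ΔS = 537 J/K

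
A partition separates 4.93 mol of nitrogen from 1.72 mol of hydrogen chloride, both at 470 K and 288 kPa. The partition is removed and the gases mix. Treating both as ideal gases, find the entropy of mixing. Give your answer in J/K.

ΔS_mix = 31.6 J/K

Mole fractions: x_A = 4.93/6.65 = 0.741, x_B = 0.259.
ΔS_mix = −R(n_A ln x_A + n_B ln x_B) = −8.314 × (4.93 ln 0.741 + 1.72 ln 0.259) = 31.6 J/K.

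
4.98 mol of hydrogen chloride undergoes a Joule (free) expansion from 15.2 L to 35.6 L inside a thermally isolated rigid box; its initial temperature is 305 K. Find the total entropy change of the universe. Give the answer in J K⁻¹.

ΔS_universe = 35.2 J/K

For an ideal gas in free expansion Q = 0 and W = 0, so T is unchanged.
Entropy is a state function; using a reversible isothermal path, ΔS_gas = nR ln(V₂/V₁) = 4.98 × 8.314 × ln(35.6/15.2) = 35.2 J/K.
The insulated surroundings exchange no heat, so ΔS_surr = 0 and ΔS_universe = ΔS_gas.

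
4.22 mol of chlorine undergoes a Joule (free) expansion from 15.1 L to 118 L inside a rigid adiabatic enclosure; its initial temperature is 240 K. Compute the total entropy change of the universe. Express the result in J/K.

ΔS_universe = 72.1 J/K

For an ideal gas in free expansion Q = 0 and W = 0, so T is unchanged.
Entropy is a state function; using a reversible isothermal path, ΔS_gas = nR ln(V₂/V₁) = 4.22 × 8.314 × ln(118/15.1) = 72.1 J/K.
The insulated surroundings exchange no heat, so ΔS_surr = 0 and ΔS_universe = ΔS_gas.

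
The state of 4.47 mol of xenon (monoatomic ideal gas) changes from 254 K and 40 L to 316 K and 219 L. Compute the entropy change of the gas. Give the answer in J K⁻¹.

Entropy is a state function: ΔS = nC_V ln(T₂/T₁) + nR ln(V₂/V₁), with C_V = 3R/2 = 12.47 J mol⁻¹ K⁻¹ for a monoatomic ideal gas.
ΔS = 4.47 × [12.47 × ln(316/254) + 8.314 × ln(219/40)] = 75.4 J/K.

ΔS = 75.4 J/K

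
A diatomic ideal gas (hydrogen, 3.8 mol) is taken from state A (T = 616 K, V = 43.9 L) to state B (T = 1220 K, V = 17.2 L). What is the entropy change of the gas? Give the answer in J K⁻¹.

ΔS = 24.4 J/K

Entropy is a state function: ΔS = nC_V ln(T₂/T₁) + nR ln(V₂/V₁), with C_V = 5R/2 = 20.79 J mol⁻¹ K⁻¹ for a diatomic ideal gas.
ΔS = 3.8 × [20.79 × ln(1220/616) + 8.314 × ln(17.2/43.9)] = 24.4 J/K.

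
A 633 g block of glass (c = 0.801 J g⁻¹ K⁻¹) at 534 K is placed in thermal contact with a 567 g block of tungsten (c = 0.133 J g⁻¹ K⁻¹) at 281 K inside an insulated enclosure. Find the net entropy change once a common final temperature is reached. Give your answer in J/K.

ΔS_total = 11.5 J/K

Energy balance: T_f = (m₁c₁T₁ + m₂c₂T₂)/(m₁c₁ + m₂c₂) = 501.24 K.
ΔS₁ = m₁c₁ ln(T_f/T₁) = 507.033 × ln(501.24/534) = -32.1 J/K.
ΔS₂ = m₂c₂ ln(T_f/T₂) = 75.411 × ln(501.24/281) = 43.64 J/K.
ΔS_total = -32.1 + 43.64 = 11.5 J/K.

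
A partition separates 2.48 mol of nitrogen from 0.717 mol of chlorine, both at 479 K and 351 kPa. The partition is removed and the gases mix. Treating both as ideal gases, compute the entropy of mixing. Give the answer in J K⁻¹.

ΔS_mix = 14.1 J/K

Mole fractions: x_A = 2.48/3.2 = 0.776, x_B = 0.224.
ΔS_mix = −R(n_A ln x_A + n_B ln x_B) = −8.314 × (2.48 ln 0.776 + 0.717 ln 0.224) = 14.1 J/K.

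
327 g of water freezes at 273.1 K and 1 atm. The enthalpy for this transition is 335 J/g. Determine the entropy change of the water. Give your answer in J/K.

Heat released by the substance: Q = −mL = −327 × 335 = −109545 J.
At constant T, ΔS = Q_rev/T = −109545 / 273.1 = -401 J/K.

ΔS = -401 J/K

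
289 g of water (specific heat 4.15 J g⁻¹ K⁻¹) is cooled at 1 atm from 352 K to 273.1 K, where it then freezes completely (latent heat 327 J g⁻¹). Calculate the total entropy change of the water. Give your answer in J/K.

Cooling step: ΔS₁ = m c ln(T_tr/T_i) = 289 × 4.15 × ln(273.1/352) = -304.4 J/K.
Phase change: ΔS₂ = −mL/T_tr = −289 × 327 / 273.1 = -346 J/K.
ΔS_total = (-304.4) + (-346) = -650 J/K.

ΔS = -650 J/K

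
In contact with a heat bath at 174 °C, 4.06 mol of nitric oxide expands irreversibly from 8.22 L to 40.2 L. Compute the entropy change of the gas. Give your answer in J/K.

ΔS_gas = 53.6 J/K

Entropy is a state function, so ΔS_gas depends only on the end states.
For an isothermal ideal gas ΔS_gas = nR ln(V₂/V₁) = 4.06 × 8.314 × ln(40.2/8.22) = 53.6 J/K.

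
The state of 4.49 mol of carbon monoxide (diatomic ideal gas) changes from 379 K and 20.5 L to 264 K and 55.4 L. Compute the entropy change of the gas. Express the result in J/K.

ΔS = 3.37 J/K

Entropy is a state function: ΔS = nC_V ln(T₂/T₁) + nR ln(V₂/V₁), with C_V = 5R/2 = 20.79 J mol⁻¹ K⁻¹ for a diatomic ideal gas.
ΔS = 4.49 × [20.79 × ln(264/379) + 8.314 × ln(55.4/20.5)] = 3.37 J/K.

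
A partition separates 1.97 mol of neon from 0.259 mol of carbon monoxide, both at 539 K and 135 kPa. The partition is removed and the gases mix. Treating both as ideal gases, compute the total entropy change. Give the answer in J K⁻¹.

ΔS_mix = 6.66 J/K

Mole fractions: x_A = 1.97/2.23 = 0.884, x_B = 0.116.
ΔS_mix = −R(n_A ln x_A + n_B ln x_B) = −8.314 × (1.97 ln 0.884 + 0.259 ln 0.116) = 6.66 J/K.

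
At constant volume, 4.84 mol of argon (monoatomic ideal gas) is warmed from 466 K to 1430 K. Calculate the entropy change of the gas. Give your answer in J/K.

ΔS = 67.7 J/K

At constant volume, ΔS = nC_V ln(T₂/T₁) with C_V = 3R/2 = 12.47 J mol⁻¹ K⁻¹.
ΔS = 4.84 × 12.47 × ln(1430/466) = 67.7 J/K.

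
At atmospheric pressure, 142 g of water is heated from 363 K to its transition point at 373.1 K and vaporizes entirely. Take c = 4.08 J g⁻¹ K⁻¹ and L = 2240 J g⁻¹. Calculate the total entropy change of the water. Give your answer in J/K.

Warming step: ΔS₁ = m c ln(T_tr/T_i) = 142 × 4.08 × ln(373.1/363) = 15.9 J/K.
Phase change: ΔS₂ = +mL/T_tr = 142 × 2240 / 373.1 = 852.5 J/K.
ΔS_total = (15.9) + (852.5) = 868 J/K.

ΔS = 868 J/K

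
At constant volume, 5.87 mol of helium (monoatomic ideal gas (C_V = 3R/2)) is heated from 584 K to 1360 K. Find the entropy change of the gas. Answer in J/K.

At constant volume, ΔS = nC_V ln(T₂/T₁) with C_V = 3R/2 = 12.47 J mol⁻¹ K⁻¹.
ΔS = 5.87 × 12.47 × ln(1360/584) = 61.9 J/K.

ΔS = 61.9 J/K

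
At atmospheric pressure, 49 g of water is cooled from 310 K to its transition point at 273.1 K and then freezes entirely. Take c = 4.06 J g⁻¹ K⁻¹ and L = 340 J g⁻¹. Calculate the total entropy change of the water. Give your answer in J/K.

ΔS = -86.2 J/K

Cooling step: ΔS₁ = m c ln(T_tr/T_i) = 49 × 4.06 × ln(273.1/310) = -25.21 J/K.
Phase change: ΔS₂ = −mL/T_tr = −49 × 340 / 273.1 = -61 J/K.
ΔS_total = (-25.21) + (-61) = -86.2 J/K.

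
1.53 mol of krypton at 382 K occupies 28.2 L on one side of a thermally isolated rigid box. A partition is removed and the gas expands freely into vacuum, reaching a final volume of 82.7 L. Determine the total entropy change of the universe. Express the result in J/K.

ΔS_universe = 13.7 J/K

For an ideal gas in free expansion Q = 0 and W = 0, so T is unchanged.
Entropy is a state function; using a reversible isothermal path, ΔS_gas = nR ln(V₂/V₁) = 1.53 × 8.314 × ln(82.7/28.2) = 13.7 J/K.
The insulated surroundings exchange no heat, so ΔS_surr = 0 and ΔS_universe = ΔS_gas.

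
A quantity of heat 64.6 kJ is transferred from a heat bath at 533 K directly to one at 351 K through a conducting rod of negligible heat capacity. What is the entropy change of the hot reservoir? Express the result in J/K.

The hot reservoir loses heat Q, so ΔS_hot = −Q/T_H = −64600/533 = -121 J/K.

ΔS_hot = -121 J/K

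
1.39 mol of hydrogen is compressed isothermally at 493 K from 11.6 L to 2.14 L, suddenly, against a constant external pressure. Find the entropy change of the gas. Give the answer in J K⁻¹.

ΔS_gas = -19.5 J/K

Entropy is a state function, so ΔS_gas depends only on the end states.
For an isothermal ideal gas ΔS_gas = nR ln(V₂/V₁) = 1.39 × 8.314 × ln(2.14/11.6) = -19.5 J/K.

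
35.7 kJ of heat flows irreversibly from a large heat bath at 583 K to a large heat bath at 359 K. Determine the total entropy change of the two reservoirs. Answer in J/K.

ΔS_total = 38.2 J/K

ΔS_hot = −Q/T_H = −35700/583 = -61.23 J/K and ΔS_cold = +Q/T_C = 35700/359 = 99.44 J/K.
ΔS_total = -61.23 + 99.44 = 38.2 J/K, positive as the second law requires.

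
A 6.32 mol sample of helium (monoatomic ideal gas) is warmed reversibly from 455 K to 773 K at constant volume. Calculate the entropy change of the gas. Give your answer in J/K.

At constant volume, ΔS = nC_V ln(T₂/T₁) with C_V = 3R/2 = 12.47 J mol⁻¹ K⁻¹.
ΔS = 6.32 × 12.47 × ln(773/455) = 41.8 J/K.

ΔS = 41.8 J/K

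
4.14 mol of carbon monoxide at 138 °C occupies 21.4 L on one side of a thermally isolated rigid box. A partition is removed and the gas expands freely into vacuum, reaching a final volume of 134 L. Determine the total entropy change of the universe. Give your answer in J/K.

ΔS_universe = 63.1 J/K

For an ideal gas in free expansion Q = 0 and W = 0, so T is unchanged.
Entropy is a state function; using a reversible isothermal path, ΔS_gas = nR ln(V₂/V₁) = 4.14 × 8.314 × ln(134/21.4) = 63.1 J/K.
The insulated surroundings exchange no heat, so ΔS_surr = 0 and ΔS_universe = ΔS_gas.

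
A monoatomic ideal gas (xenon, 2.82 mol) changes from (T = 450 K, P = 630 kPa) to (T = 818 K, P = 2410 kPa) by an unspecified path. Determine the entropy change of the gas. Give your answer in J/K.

ΔS = nC_p ln(T₂/T₁) − nR ln(P₂/P₁), with C_p = 5R/2 = 20.79 J mol⁻¹ K⁻¹ for a monoatomic ideal gas.
ΔS = 2.82 × [20.79 × ln(818/450) − 8.314 × ln(2410/630)] = 3.57 J/K.

ΔS = 3.57 J/K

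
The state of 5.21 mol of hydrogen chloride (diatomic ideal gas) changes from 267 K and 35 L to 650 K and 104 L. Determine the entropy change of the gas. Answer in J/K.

ΔS = 144 J/K

Entropy is a state function: ΔS = nC_V ln(T₂/T₁) + nR ln(V₂/V₁), with C_V = 5R/2 = 20.79 J mol⁻¹ K⁻¹ for a diatomic ideal gas.
ΔS = 5.21 × [20.79 × ln(650/267) + 8.314 × ln(104/35)] = 144 J/K.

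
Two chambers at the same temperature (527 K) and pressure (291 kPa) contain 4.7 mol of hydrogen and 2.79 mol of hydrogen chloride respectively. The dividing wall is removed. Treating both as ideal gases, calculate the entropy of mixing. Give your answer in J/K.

ΔS_mix = 41.1 J/K

Mole fractions: x_A = 4.7/7.49 = 0.628, x_B = 0.372.
ΔS_mix = −R(n_A ln x_A + n_B ln x_B) = −8.314 × (4.7 ln 0.628 + 2.79 ln 0.372) = 41.1 J/K.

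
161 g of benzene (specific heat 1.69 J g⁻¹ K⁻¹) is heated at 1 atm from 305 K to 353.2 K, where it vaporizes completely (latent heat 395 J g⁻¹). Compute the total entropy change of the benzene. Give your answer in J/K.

ΔS = 220 J/K

Warming step: ΔS₁ = m c ln(T_tr/T_i) = 161 × 1.69 × ln(353.2/305) = 39.92 J/K.
Phase change: ΔS₂ = +mL/T_tr = 161 × 395 / 353.2 = 180.1 J/K.
ΔS_total = (39.92) + (180.1) = 220 J/K.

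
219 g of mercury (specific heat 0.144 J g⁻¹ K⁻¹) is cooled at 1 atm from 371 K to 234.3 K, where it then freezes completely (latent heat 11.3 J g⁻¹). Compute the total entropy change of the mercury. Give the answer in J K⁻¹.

ΔS = -25.1 J/K

Cooling step: ΔS₁ = m c ln(T_tr/T_i) = 219 × 0.144 × ln(234.3/371) = -14.49 J/K.
Phase change: ΔS₂ = −mL/T_tr = −219 × 11.3 / 234.3 = -10.56 J/K.
ΔS_total = (-14.49) + (-10.56) = -25.1 J/K.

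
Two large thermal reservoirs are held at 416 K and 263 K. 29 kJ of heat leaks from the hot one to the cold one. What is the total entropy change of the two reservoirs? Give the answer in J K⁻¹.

ΔS_total = 40.6 J/K

ΔS_hot = −Q/T_H = −29000/416 = -69.71 J/K and ΔS_cold = +Q/T_C = 29000/263 = 110.3 J/K.
ΔS_total = -69.71 + 110.3 = 40.6 J/K, positive as the second law requires.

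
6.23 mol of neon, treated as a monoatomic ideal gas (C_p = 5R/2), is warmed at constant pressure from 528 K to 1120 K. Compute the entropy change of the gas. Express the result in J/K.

At constant pressure, ΔS = nC_p ln(T₂/T₁) with C_p = 5R/2 = 20.79 J mol⁻¹ K⁻¹.
ΔS = 6.23 × 20.79 × ln(1120/528) = 97.4 J/K.

ΔS = 97.4 J/K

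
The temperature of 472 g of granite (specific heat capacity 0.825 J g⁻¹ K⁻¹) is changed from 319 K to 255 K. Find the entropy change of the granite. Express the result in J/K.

ΔS = ∫dQ_rev/T = m c ln(T₂/T₁) = 472 × 0.825 × ln(255/319) = -87.2 J/K.

ΔS = -87.2 J/K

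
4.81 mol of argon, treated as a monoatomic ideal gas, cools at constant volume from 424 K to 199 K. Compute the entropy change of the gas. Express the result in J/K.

At constant volume, ΔS = nC_V ln(T₂/T₁) with C_V = 3R/2 = 12.47 J mol⁻¹ K⁻¹.
ΔS = 4.81 × 12.47 × ln(199/424) = -45.4 J/K.

ΔS = -45.4 J/K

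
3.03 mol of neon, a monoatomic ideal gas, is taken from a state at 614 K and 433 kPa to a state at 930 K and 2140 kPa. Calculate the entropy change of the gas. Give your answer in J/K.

ΔS = nC_p ln(T₂/T₁) − nR ln(P₂/P₁), with C_p = 5R/2 = 20.79 J mol⁻¹ K⁻¹ for a monoatomic ideal gas.
ΔS = 3.03 × [20.79 × ln(930/614) − 8.314 × ln(2140/433)] = -14.1 J/K.

ΔS = -14.1 J/K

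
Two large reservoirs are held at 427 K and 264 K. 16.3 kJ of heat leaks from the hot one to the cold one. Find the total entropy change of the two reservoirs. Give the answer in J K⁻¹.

ΔS_total = 23.6 J/K

ΔS_hot = −Q/T_H = −16300/427 = -38.17 J/K and ΔS_cold = +Q/T_C = 16300/264 = 61.74 J/K.
ΔS_total = -38.17 + 61.74 = 23.6 J/K, positive as the second law requires.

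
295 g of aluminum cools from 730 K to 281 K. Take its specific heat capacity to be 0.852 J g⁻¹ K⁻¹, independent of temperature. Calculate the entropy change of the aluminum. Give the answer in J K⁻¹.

ΔS = -240 J/K

ΔS = ∫dQ_rev/T = m c ln(T₂/T₁) = 295 × 0.852 × ln(281/730) = -240 J/K.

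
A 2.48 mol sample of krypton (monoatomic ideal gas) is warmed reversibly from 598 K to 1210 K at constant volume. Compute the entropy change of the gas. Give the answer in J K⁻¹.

At constant volume, ΔS = nC_V ln(T₂/T₁) with C_V = 3R/2 = 12.47 J mol⁻¹ K⁻¹.
ΔS = 2.48 × 12.47 × ln(1210/598) = 21.8 J/K.

ΔS = 21.8 J/K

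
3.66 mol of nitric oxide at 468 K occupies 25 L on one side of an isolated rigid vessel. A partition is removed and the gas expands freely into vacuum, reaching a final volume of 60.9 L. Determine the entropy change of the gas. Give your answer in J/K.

No heat is exchanged and no work is done, so the ideal-gas temperature stays constant.
Entropy is a state function; using a reversible isothermal path, ΔS_gas = nR ln(V₂/V₁) = 3.66 × 8.314 × ln(60.9/25) = 27.1 J/K.

ΔS_gas = 27.1 J/K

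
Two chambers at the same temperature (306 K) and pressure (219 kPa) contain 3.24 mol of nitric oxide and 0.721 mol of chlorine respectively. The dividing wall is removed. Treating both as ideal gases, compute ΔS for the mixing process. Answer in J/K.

ΔS_mix = 15.6 J/K

Mole fractions: x_A = 3.24/3.96 = 0.818, x_B = 0.182.
ΔS_mix = −R(n_A ln x_A + n_B ln x_B) = −8.314 × (3.24 ln 0.818 + 0.721 ln 0.182) = 15.6 J/K.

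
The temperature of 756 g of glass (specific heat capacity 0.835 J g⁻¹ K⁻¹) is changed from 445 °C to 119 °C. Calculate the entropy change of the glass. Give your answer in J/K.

ΔS = -382 J/K

In kelvin: T₁ = 718.15 K, T₂ = 392.15 K. ΔS = ∫dQ_rev/T = m c ln(T₂/T₁) = 756 × 0.835 × ln(392.15/718.15) = -382 J/K.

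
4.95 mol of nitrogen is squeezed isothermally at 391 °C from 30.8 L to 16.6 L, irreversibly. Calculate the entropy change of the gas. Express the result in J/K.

Entropy is a state function, so ΔS_gas depends only on the end states.
For an isothermal ideal gas ΔS_gas = nR ln(V₂/V₁) = 4.95 × 8.314 × ln(16.6/30.8) = -25.4 J/K.

ΔS_gas = -25.4 J/K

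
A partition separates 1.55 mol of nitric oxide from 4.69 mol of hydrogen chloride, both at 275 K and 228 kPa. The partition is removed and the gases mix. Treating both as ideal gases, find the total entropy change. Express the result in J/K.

Mole fractions: x_A = 1.55/6.24 = 0.248, x_B = 0.752.
ΔS_mix = −R(n_A ln x_A + n_B ln x_B) = −8.314 × (1.55 ln 0.248 + 4.69 ln 0.752) = 29.1 J/K.

ΔS_mix = 29.1 J/K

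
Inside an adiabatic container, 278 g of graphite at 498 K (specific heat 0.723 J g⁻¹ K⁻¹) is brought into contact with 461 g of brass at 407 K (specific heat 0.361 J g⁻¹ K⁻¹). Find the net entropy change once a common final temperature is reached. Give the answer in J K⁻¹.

Energy balance: T_f = (m₁c₁T₁ + m₂c₂T₂)/(m₁c₁ + m₂c₂) = 456.78 K.
ΔS₁ = m₁c₁ ln(T_f/T₁) = 200.994 × ln(456.78/498) = -17.36 J/K.
ΔS₂ = m₂c₂ ln(T_f/T₂) = 166.421 × ln(456.78/407) = 19.2 J/K.
ΔS_total = -17.36 + 19.2 = 1.84 J/K.

ΔS_total = 1.84 J/K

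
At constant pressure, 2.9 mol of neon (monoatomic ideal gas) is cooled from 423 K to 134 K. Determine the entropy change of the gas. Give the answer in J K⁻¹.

At constant pressure, ΔS = nC_p ln(T₂/T₁) with C_p = 5R/2 = 20.79 J mol⁻¹ K⁻¹.
ΔS = 2.9 × 20.79 × ln(134/423) = -69.3 J/K.

ΔS = -69.3 J/K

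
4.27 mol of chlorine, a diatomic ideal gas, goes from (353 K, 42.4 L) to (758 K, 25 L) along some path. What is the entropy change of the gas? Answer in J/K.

Entropy is a state function: ΔS = nC_V ln(T₂/T₁) + nR ln(V₂/V₁), with C_V = 5R/2 = 20.79 J mol⁻¹ K⁻¹ for a diatomic ideal gas.
ΔS = 4.27 × [20.79 × ln(758/353) + 8.314 × ln(25/42.4)] = 49.1 J/K.

ΔS = 49.1 J/K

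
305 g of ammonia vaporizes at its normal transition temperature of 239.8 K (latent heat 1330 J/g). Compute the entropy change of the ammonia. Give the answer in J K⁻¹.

ΔS = 1690 J/K

Heat absorbed by the substance: Q = mL = 305 × 1330 = 405650 J.
At constant T, ΔS = Q_rev/T = 405650 / 239.8 = 1690 J/K.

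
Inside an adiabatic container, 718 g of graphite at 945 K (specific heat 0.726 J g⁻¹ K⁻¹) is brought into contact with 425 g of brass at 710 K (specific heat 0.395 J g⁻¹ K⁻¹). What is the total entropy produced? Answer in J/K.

ΔS_total = 4.93 J/K

Energy balance: T_f = (m₁c₁T₁ + m₂c₂T₂)/(m₁c₁ + m₂c₂) = 887.75 K.
ΔS₁ = m₁c₁ ln(T_f/T₁) = 521.268 × ln(887.75/945) = -32.574 J/K.
ΔS₂ = m₂c₂ ln(T_f/T₂) = 167.875 × ln(887.75/710) = 37.508 J/K.
ΔS_total = -32.574 + 37.508 = 4.93 J/K.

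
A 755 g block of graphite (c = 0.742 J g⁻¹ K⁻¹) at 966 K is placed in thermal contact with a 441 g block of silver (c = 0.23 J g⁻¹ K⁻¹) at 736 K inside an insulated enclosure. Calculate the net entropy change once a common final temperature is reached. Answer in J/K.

Energy balance: T_f = (m₁c₁T₁ + m₂c₂T₂)/(m₁c₁ + m₂c₂) = 930.74 K.
ΔS₁ = m₁c₁ ln(T_f/T₁) = 560.21 × ln(930.74/966) = -20.83 J/K.
ΔS₂ = m₂c₂ ln(T_f/T₂) = 101.43 × ln(930.74/736) = 23.81 J/K.
ΔS_total = -20.83 + 23.81 = 2.98 J/K.

ΔS_total = 2.98 J/K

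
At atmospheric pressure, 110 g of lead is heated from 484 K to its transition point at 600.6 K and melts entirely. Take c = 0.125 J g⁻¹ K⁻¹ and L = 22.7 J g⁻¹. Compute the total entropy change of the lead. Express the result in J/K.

Warming step: ΔS₁ = m c ln(T_tr/T_i) = 110 × 0.125 × ln(600.6/484) = 2.968 J/K.
Phase change: ΔS₂ = +mL/T_tr = 110 × 22.7 / 600.6 = 4.158 J/K.
ΔS_total = (2.968) + (4.158) = 7.13 J/K.

ΔS = 7.13 J/K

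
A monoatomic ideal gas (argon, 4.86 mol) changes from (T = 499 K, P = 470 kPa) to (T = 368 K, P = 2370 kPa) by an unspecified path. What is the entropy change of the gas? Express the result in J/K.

ΔS = -96.1 J/K

ΔS = nC_p ln(T₂/T₁) − nR ln(P₂/P₁), with C_p = 5R/2 = 20.79 J mol⁻¹ K⁻¹ for a monoatomic ideal gas.
ΔS = 4.86 × [20.79 × ln(368/499) − 8.314 × ln(2370/470)] = -96.1 J/K.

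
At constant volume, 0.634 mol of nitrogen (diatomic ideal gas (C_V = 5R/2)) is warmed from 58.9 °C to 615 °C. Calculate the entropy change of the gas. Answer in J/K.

ΔS = 13 J/K

In kelvin: T₁ = 332.05 K, T₂ = 888.15 K. At constant volume, ΔS = nC_V ln(T₂/T₁) with C_V = 5R/2 = 20.79 J mol⁻¹ K⁻¹.
ΔS = 0.634 × 20.79 × ln(888.15/332.05) = 13 J/K.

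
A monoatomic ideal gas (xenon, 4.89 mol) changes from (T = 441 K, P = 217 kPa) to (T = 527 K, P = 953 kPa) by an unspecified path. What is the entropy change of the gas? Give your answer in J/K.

ΔS = nC_p ln(T₂/T₁) − nR ln(P₂/P₁), with C_p = 5R/2 = 20.79 J mol⁻¹ K⁻¹ for a monoatomic ideal gas.
ΔS = 4.89 × [20.79 × ln(527/441) − 8.314 × ln(953/217)] = -42.1 J/K.

ΔS = -42.1 J/K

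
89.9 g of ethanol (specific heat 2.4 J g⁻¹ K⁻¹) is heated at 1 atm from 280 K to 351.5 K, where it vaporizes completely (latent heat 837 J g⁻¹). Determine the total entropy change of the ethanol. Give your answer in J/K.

ΔS = 263 J/K

Warming step: ΔS₁ = m c ln(T_tr/T_i) = 89.9 × 2.4 × ln(351.5/280) = 49.07 J/K.
Phase change: ΔS₂ = +mL/T_tr = 89.9 × 837 / 351.5 = 214.1 J/K.
ΔS_total = (49.07) + (214.1) = 263 J/K.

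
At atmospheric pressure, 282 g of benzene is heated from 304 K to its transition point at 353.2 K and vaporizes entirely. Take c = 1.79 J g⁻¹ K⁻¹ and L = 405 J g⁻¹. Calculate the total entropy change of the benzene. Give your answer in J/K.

Warming step: ΔS₁ = m c ln(T_tr/T_i) = 282 × 1.79 × ln(353.2/304) = 75.72 J/K.
Phase change: ΔS₂ = +mL/T_tr = 282 × 405 / 353.2 = 323.4 J/K.
ΔS_total = (75.72) + (323.4) = 399 J/K.

ΔS = 399 J/K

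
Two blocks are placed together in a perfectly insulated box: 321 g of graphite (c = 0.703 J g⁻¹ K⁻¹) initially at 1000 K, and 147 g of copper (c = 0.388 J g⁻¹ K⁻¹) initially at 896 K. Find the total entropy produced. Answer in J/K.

ΔS_total = 0.269 J/K

Energy balance: T_f = (m₁c₁T₁ + m₂c₂T₂)/(m₁c₁ + m₂c₂) = 979.02 K.
ΔS₁ = m₁c₁ ln(T_f/T₁) = 225.663 × ln(979.02/1000) = -4.785 J/K.
ΔS₂ = m₂c₂ ln(T_f/T₂) = 57.036 × ln(979.02/896) = 5.054 J/K.
ΔS_total = -4.785 + 5.054 = 0.269 J/K.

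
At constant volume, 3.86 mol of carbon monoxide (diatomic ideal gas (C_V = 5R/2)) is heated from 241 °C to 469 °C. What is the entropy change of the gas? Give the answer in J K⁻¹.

ΔS = 29.4 J/K

In kelvin: T₁ = 514.15 K, T₂ = 742.15 K. At constant volume, ΔS = nC_V ln(T₂/T₁) with C_V = 5R/2 = 20.79 J mol⁻¹ K⁻¹.
ΔS = 3.86 × 20.79 × ln(742.15/514.15) = 29.4 J/K.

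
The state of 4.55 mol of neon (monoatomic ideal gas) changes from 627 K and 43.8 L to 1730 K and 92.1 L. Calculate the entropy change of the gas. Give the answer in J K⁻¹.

Entropy is a state function: ΔS = nC_V ln(T₂/T₁) + nR ln(V₂/V₁), with C_V = 3R/2 = 12.47 J mol⁻¹ K⁻¹ for a monoatomic ideal gas.
ΔS = 4.55 × [12.47 × ln(1730/627) + 8.314 × ln(92.1/43.8)] = 85.7 J/K.

ΔS = 85.7 J/K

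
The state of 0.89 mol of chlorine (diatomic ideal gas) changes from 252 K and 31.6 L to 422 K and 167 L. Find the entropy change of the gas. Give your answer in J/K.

ΔS = 21.9 J/K

Entropy is a state function: ΔS = nC_V ln(T₂/T₁) + nR ln(V₂/V₁), with C_V = 5R/2 = 20.79 J mol⁻¹ K⁻¹ for a diatomic ideal gas.
ΔS = 0.89 × [20.79 × ln(422/252) + 8.314 × ln(167/31.6)] = 21.9 J/K.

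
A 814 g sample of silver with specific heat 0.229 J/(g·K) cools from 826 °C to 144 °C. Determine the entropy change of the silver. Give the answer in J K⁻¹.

ΔS = -181 J/K

In kelvin: T₁ = 1099.15 K, T₂ = 417.15 K. ΔS = ∫dQ_rev/T = m c ln(T₂/T₁) = 814 × 0.229 × ln(417.15/1099.15) = -181 J/K.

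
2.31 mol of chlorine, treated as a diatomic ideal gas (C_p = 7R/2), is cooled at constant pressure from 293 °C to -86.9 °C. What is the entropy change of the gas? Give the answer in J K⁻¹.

ΔS = -74.7 J/K

In kelvin: T₁ = 566.15 K, T₂ = 186.25 K. At constant pressure, ΔS = nC_p ln(T₂/T₁) with C_p = 7R/2 = 29.1 J mol⁻¹ K⁻¹.
ΔS = 2.31 × 29.1 × ln(186.25/566.15) = -74.7 J/K.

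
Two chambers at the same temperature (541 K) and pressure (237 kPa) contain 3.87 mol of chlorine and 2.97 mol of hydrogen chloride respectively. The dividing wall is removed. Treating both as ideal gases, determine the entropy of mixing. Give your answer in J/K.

ΔS_mix = 38.9 J/K

Mole fractions: x_A = 3.87/6.84 = 0.566, x_B = 0.434.
ΔS_mix = −R(n_A ln x_A + n_B ln x_B) = −8.314 × (3.87 ln 0.566 + 2.97 ln 0.434) = 38.9 J/K.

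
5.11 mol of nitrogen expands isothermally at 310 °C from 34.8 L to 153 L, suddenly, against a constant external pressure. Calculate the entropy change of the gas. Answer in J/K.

ΔS_gas = 62.9 J/K

Entropy is a state function, so ΔS_gas depends only on the end states.
For an isothermal ideal gas ΔS_gas = nR ln(V₂/V₁) = 5.11 × 8.314 × ln(153/34.8) = 62.9 J/K.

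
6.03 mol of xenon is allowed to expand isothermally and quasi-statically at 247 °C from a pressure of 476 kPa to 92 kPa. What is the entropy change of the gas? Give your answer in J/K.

For an isothermal ideal gas ΔS_gas = nR ln(P₁/P₂) = 6.03 × 8.314 × ln(476/92) = 82.4 J/K.

ΔS_gas = 82.4 J/K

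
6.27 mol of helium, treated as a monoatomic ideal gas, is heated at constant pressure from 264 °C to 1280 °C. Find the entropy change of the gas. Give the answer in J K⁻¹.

ΔS = 138 J/K

In kelvin: T₁ = 537.15 K, T₂ = 1553.15 K. At constant pressure, ΔS = nC_p ln(T₂/T₁) with C_p = 5R/2 = 20.79 J mol⁻¹ K⁻¹.
ΔS = 6.27 × 20.79 × ln(1553.15/537.15) = 138 J/K.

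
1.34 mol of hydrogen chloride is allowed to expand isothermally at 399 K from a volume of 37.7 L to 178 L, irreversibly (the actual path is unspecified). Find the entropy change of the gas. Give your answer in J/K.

ΔS_gas = 17.3 J/K

Entropy is a state function, so ΔS_gas depends only on the end states.
For an isothermal ideal gas ΔS_gas = nR ln(V₂/V₁) = 1.34 × 8.314 × ln(178/37.7) = 17.3 J/K.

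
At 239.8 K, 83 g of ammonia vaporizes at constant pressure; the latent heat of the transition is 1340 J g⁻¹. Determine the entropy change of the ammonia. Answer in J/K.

ΔS = 464 J/K

Heat absorbed by the substance: Q = mL = 83 × 1340 = 111220 J.
At constant T, ΔS = Q_rev/T = 111220 / 239.8 = 464 J/K.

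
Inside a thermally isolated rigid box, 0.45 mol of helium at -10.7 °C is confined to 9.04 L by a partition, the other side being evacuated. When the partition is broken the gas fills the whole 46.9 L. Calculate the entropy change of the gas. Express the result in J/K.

For an ideal gas in free expansion Q = 0 and W = 0, so T is unchanged.
Entropy is a state function; using a reversible isothermal path, ΔS_gas = nR ln(V₂/V₁) = 0.45 × 8.314 × ln(46.9/9.04) = 6.16 J/K.

ΔS_gas = 6.16 J/K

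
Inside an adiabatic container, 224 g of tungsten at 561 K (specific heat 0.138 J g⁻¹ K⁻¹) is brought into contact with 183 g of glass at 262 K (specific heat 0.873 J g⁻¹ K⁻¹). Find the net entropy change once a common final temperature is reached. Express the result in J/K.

Energy balance: T_f = (m₁c₁T₁ + m₂c₂T₂)/(m₁c₁ + m₂c₂) = 310.47 K.
ΔS₁ = m₁c₁ ln(T_f/T₁) = 30.912 × ln(310.47/561) = -18.29 J/K.
ΔS₂ = m₂c₂ ln(T_f/T₂) = 159.759 × ln(310.47/262) = 27.12 J/K.
ΔS_total = -18.29 + 27.12 = 8.83 J/K.

ΔS_total = 8.83 J/K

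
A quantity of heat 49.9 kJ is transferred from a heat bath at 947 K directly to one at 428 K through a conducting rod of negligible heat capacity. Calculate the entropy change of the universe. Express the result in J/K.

ΔS_hot = −Q/T_H = −49900/947 = -52.69 J/K and ΔS_cold = +Q/T_C = 49900/428 = 116.6 J/K.
ΔS_total = -52.69 + 116.6 = 63.9 J/K, positive as the second law requires.

ΔS_total = 63.9 J/K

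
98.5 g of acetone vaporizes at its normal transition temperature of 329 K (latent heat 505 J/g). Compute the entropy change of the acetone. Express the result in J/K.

Heat absorbed by the substance: Q = mL = 98.5 × 505 = 49742.5 J.
At constant T, ΔS = Q_rev/T = 49742.5 / 329 = 151 J/K.

ΔS = 151 J/K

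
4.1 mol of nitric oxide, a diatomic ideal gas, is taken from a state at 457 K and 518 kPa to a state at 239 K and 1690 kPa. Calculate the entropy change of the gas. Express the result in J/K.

ΔS = -118 J/K

ΔS = nC_p ln(T₂/T₁) − nR ln(P₂/P₁), with C_p = 7R/2 = 29.1 J mol⁻¹ K⁻¹ for a diatomic ideal gas.
ΔS = 4.1 × [29.1 × ln(239/457) − 8.314 × ln(1690/518)] = -118 J/K.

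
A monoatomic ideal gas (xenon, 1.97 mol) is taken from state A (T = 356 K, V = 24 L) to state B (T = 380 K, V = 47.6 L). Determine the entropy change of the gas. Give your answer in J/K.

ΔS = 12.8 J/K

Entropy is a state function: ΔS = nC_V ln(T₂/T₁) + nR ln(V₂/V₁), with C_V = 3R/2 = 12.47 J mol⁻¹ K⁻¹ for a monoatomic ideal gas.
ΔS = 1.97 × [12.47 × ln(380/356) + 8.314 × ln(47.6/24)] = 12.8 J/K.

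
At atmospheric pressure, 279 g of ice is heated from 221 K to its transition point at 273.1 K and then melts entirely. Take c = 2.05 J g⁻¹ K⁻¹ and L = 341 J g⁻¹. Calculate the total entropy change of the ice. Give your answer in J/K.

Warming step: ΔS₁ = m c ln(T_tr/T_i) = 279 × 2.05 × ln(273.1/221) = 121.07 J/K.
Phase change: ΔS₂ = +mL/T_tr = 279 × 341 / 273.1 = 348.37 J/K.
ΔS_total = (121.07) + (348.37) = 469 J/K.

ΔS = 469 J/K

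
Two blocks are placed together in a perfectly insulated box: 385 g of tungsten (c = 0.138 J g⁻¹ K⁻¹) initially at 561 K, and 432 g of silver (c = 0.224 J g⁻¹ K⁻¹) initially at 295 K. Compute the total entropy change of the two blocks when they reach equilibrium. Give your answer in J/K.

ΔS_total = 7.42 J/K

Energy balance: T_f = (m₁c₁T₁ + m₂c₂T₂)/(m₁c₁ + m₂c₂) = 389.28 K.
ΔS₁ = m₁c₁ ln(T_f/T₁) = 53.13 × ln(389.28/561) = -19.415 J/K.
ΔS₂ = m₂c₂ ln(T_f/T₂) = 96.768 × ln(389.28/295) = 26.836 J/K.
ΔS_total = -19.415 + 26.836 = 7.42 J/K.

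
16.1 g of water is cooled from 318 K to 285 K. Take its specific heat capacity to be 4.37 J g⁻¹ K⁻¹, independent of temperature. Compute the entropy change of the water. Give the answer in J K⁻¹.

ΔS = ∫dQ_rev/T = m c ln(T₂/T₁) = 16.1 × 4.37 × ln(285/318) = -7.71 J/K.

ΔS = -7.71 J/K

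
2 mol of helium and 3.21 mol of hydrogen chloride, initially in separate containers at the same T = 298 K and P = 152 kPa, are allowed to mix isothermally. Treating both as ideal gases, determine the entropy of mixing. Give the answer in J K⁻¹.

ΔS_mix = 28.8 J/K

Mole fractions: x_A = 2/5.21 = 0.384, x_B = 0.616.
ΔS_mix = −R(n_A ln x_A + n_B ln x_B) = −8.314 × (2 ln 0.384 + 3.21 ln 0.616) = 28.8 J/K.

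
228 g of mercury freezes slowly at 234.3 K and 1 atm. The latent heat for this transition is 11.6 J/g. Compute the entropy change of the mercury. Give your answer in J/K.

ΔS = -11.3 J/K

Heat released by the substance: Q = −mL = −228 × 11.6 = −2644.8 J.
At constant T, ΔS = Q_rev/T = −2644.8 / 234.3 = -11.3 J/K.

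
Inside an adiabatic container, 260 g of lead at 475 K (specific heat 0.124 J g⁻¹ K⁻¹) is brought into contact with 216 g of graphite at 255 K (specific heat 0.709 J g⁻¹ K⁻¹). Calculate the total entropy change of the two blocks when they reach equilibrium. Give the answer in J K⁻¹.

ΔS_total = 5.86 J/K

Energy balance: T_f = (m₁c₁T₁ + m₂c₂T₂)/(m₁c₁ + m₂c₂) = 293.26 K.
ΔS₁ = m₁c₁ ln(T_f/T₁) = 32.24 × ln(293.26/475) = -15.55 J/K.
ΔS₂ = m₂c₂ ln(T_f/T₂) = 153.144 × ln(293.26/255) = 21.41 J/K.
ΔS_total = -15.55 + 21.41 = 5.86 J/K.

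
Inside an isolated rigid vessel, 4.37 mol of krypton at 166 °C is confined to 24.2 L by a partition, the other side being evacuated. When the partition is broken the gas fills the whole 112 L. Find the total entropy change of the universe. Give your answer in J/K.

For an ideal gas in free expansion Q = 0 and W = 0, so T is unchanged.
Entropy is a state function; using a reversible isothermal path, ΔS_gas = nR ln(V₂/V₁) = 4.37 × 8.314 × ln(112/24.2) = 55.7 J/K.
The insulated surroundings exchange no heat, so ΔS_surr = 0 and ΔS_universe = ΔS_gas.

ΔS_universe = 55.7 J/K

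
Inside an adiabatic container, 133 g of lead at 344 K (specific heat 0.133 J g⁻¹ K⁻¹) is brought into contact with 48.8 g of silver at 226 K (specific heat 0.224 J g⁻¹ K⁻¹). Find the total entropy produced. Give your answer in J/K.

Energy balance: T_f = (m₁c₁T₁ + m₂c₂T₂)/(m₁c₁ + m₂c₂) = 298.93 K.
ΔS₁ = m₁c₁ ln(T_f/T₁) = 17.689 × ln(298.93/344) = -2.484 J/K.
ΔS₂ = m₂c₂ ln(T_f/T₂) = 10.9312 × ln(298.93/226) = 3.057 J/K.
ΔS_total = -2.484 + 3.057 = 0.573 J/K.

ΔS_total = 0.573 J/K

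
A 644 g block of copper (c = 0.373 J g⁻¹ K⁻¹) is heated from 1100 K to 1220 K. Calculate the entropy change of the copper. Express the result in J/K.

ΔS = 24.9 J/K

ΔS = ∫dQ_rev/T = m c ln(T₂/T₁) = 644 × 0.373 × ln(1220/1100) = 24.9 J/K.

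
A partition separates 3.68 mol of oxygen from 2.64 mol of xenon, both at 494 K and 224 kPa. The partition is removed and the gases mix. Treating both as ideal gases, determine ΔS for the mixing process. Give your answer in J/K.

ΔS_mix = 35.7 J/K

Mole fractions: x_A = 3.68/6.32 = 0.582, x_B = 0.418.
ΔS_mix = −R(n_A ln x_A + n_B ln x_B) = −8.314 × (3.68 ln 0.582 + 2.64 ln 0.418) = 35.7 J/K.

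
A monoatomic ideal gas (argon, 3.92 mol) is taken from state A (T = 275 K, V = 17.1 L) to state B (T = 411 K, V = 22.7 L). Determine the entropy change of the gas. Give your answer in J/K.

ΔS = 28.9 J/K

Entropy is a state function: ΔS = nC_V ln(T₂/T₁) + nR ln(V₂/V₁), with C_V = 3R/2 = 12.47 J mol⁻¹ K⁻¹ for a monoatomic ideal gas.
ΔS = 3.92 × [12.47 × ln(411/275) + 8.314 × ln(22.7/17.1)] = 28.9 J/K.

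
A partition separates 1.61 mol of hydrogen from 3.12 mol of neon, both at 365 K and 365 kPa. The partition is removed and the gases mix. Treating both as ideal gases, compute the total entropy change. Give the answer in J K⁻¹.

Mole fractions: x_A = 1.61/4.73 = 0.34, x_B = 0.66.
ΔS_mix = −R(n_A ln x_A + n_B ln x_B) = −8.314 × (1.61 ln 0.34 + 3.12 ln 0.66) = 25.2 J/K.

ΔS_mix = 25.2 J/K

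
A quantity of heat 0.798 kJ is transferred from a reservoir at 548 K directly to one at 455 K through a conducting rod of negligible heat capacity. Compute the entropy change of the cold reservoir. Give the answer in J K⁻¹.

ΔS_cold = 1.75 J/K

The cold reservoir gains heat Q, so ΔS_cold = +Q/T_C = 798/455 = 1.75 J/K.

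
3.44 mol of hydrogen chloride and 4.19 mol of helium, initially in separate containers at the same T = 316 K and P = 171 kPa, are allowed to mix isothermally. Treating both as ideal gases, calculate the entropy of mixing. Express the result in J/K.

Mole fractions: x_A = 3.44/7.63 = 0.451, x_B = 0.549.
ΔS_mix = −R(n_A ln x_A + n_B ln x_B) = −8.314 × (3.44 ln 0.451 + 4.19 ln 0.549) = 43.7 J/K.

ΔS_mix = 43.7 J/K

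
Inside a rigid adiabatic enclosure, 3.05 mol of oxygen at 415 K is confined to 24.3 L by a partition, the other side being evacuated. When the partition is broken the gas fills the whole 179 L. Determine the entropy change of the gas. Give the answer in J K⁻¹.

For an ideal gas in free expansion Q = 0 and W = 0, so T is unchanged.
Entropy is a state function; using a reversible isothermal path, ΔS_gas = nR ln(V₂/V₁) = 3.05 × 8.314 × ln(179/24.3) = 50.6 J/K.

ΔS_gas = 50.6 J/K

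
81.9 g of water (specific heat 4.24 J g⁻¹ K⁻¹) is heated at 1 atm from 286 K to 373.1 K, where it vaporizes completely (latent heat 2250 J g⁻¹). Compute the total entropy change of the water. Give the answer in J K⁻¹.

ΔS = 586 J/K

Warming step: ΔS₁ = m c ln(T_tr/T_i) = 81.9 × 4.24 × ln(373.1/286) = 92.32 J/K.
Phase change: ΔS₂ = +mL/T_tr = 81.9 × 2250 / 373.1 = 493.9 J/K.
ΔS_total = (92.32) + (493.9) = 586 J/K.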